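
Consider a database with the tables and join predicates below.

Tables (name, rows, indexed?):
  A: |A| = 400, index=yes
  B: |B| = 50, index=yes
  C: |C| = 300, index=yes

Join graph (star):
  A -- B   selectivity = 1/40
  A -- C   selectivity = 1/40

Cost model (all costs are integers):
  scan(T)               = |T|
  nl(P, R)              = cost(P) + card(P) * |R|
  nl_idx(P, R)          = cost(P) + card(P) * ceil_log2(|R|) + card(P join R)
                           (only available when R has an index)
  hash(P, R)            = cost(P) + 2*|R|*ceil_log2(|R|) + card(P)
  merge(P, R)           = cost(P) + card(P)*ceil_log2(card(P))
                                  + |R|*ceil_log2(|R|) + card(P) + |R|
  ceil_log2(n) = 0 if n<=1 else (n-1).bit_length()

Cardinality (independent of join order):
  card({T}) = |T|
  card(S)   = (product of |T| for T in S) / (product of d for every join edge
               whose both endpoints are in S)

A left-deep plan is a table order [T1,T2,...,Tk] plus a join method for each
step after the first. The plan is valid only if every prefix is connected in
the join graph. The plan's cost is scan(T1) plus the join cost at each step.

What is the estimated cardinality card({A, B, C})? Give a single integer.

3750

Tables in S: A(400), B(50), C(300)
Edges inside S: A-B(d=40), A-C(d=40)
numerator = 400 * 50 * 300 = 6000000
denominator = 40 * 40 = 1600
card(S) = 6000000 / 1600 = 3750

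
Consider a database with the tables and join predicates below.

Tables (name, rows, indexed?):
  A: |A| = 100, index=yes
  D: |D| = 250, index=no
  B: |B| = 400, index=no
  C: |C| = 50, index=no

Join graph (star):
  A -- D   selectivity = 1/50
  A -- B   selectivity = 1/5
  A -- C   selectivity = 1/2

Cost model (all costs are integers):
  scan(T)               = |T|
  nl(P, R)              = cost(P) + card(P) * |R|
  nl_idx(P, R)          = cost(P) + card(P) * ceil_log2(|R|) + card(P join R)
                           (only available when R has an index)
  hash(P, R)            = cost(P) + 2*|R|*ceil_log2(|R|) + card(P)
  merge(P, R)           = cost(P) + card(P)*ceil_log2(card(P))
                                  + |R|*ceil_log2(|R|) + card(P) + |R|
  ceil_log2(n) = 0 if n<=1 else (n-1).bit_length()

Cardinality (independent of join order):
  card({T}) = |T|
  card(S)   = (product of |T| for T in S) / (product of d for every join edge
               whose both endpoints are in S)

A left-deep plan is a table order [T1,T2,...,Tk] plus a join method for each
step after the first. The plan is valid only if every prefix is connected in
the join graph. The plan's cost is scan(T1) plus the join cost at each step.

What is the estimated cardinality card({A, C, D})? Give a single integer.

12500

Tables in S: A(100), C(50), D(250)
Edges inside S: A-D(d=50), A-C(d=2)
numerator = 100 * 50 * 250 = 1250000
denominator = 50 * 2 = 100
card(S) = 1250000 / 100 = 12500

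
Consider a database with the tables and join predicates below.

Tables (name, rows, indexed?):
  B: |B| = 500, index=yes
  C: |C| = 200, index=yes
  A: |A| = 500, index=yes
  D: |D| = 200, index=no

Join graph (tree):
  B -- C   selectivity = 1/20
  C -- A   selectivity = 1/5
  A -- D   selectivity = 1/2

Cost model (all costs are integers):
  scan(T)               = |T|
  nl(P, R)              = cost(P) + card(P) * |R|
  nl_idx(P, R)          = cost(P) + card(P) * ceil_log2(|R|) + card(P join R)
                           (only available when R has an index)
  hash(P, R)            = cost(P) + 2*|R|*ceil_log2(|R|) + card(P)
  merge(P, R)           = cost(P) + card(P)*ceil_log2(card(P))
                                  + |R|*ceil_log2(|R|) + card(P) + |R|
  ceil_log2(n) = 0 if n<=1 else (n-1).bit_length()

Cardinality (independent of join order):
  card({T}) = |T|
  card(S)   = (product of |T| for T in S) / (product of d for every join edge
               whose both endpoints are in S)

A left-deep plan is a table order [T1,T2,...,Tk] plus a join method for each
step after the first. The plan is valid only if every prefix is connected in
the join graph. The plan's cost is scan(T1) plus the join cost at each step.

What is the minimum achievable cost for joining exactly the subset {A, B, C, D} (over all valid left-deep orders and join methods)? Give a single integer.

Selinger DP over subsets of {A,B,C,D}:
  {B}: scan cost=500, card=500
  {C}: scan cost=200, card=200
  {A}: scan cost=500, card=500
  {D}: scan cost=200, card=200
  {BC}: card=5000; try (C,hash)→4200, (B,merge)→7000, (B,nl_idx)→7000, (C,merge)→7300, (B,hash)→9400, (C,nl_idx)→9500 …(+2); best=4200 via (C,hash)
  {AC}: card=20000; try (C,hash)→4200, (A,merge)→7000, (C,merge)→7300, (A,hash)→9400, (A,nl_idx)→22000, (C,nl_idx)→24500 …(+2); best=4200 via (C,hash)
  {AD}: card=50000; try (D,hash)→4200, (A,merge)→7000, (D,merge)→7300, (A,hash)→9400, (A,nl_idx)→52000, (A,nl)→100200 …(+1); best=4200 via (D,hash)
  {ABC}: card=500000; try (A,hash)→18200, (B,hash)→33200, (A,merge)→79200, (B,merge)→329200, (A,nl_idx)→549200, (B,nl_idx)→684200 …(+2); best=18200 via (A,hash)
  {ACD}: card=2000000; try (D,hash)→27400, (C,hash)→57400, (D,merge)→326000, (C,merge)→856000, (C,nl_idx)→2404200, (D,nl)→4004200 …(+1); best=27400 via (D,hash)
  {ABCD}: card=50000000; try (D,hash)→521400, (B,hash)→2036400, (D,merge)→10020000, (B,merge)→44032400, (B,nl_idx)→68027400, (D,nl)→100018200 …(+1); best=521400 via (D,hash)

521400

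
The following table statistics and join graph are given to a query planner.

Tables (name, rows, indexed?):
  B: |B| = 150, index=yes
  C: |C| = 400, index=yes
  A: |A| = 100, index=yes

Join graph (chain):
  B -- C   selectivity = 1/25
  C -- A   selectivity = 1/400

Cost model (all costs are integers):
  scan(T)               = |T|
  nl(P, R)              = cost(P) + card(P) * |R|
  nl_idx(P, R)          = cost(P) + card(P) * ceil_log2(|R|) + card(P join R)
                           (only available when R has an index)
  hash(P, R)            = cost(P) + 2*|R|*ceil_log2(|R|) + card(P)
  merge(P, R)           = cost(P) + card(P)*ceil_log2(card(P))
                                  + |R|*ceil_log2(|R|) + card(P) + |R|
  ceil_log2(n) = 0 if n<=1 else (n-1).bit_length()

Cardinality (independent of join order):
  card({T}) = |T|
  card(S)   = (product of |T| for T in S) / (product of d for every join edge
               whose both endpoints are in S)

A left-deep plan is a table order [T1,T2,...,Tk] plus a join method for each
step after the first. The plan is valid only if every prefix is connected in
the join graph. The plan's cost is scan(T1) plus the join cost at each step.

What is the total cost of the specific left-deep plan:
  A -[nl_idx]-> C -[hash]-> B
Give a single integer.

step 1: scan A: cost=100, card=100
step 2: join C via nl_idx
    card(P join C) = 100*400/(400) = 100
    cost = 100 + 100*9 + 100 = 1100
step 3: join B via hash
    card(P join B) = 100*150/(25) = 600
    cost = 1100 + 2*150*8 + 100 = 3600

3600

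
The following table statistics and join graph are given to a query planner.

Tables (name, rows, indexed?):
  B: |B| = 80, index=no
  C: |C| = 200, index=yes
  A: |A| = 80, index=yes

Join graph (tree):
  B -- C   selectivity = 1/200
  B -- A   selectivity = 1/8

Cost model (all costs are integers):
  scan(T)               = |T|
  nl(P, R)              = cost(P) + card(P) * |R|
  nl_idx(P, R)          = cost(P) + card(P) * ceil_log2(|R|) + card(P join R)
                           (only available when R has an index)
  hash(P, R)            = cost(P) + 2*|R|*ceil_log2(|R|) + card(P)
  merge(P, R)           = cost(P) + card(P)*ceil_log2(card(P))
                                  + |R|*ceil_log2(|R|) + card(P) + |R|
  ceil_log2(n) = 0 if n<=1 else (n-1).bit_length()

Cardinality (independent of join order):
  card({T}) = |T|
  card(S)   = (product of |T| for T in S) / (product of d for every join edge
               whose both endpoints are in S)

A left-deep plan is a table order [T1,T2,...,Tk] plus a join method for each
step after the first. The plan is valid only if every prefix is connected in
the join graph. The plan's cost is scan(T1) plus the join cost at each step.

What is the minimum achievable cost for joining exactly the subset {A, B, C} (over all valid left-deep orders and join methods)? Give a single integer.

2000

Selinger DP over subsets of {A,B,C}:
  {B}: scan cost=80, card=80
  {C}: scan cost=200, card=200
  {A}: scan cost=80, card=80
  {BC}: card=80; try (C,nl_idx)→800, (B,hash)→1520, (C,merge)→2520, (B,merge)→2640, (C,hash)→3360, (C,nl)→16080 …(+1); best=800 via (C,nl_idx)
  {AB}: card=800; try (B,hash)→1280, (A,hash)→1280, (B,merge)→1360, (A,merge)→1360, (A,nl_idx)→1440, (B,nl)→6480 …(+1); best=1280 via (B,hash)
  {ABC}: card=800; try (A,hash)→2000, (A,merge)→2080, (A,nl_idx)→2160, (C,hash)→5280, (A,nl)→7200, (C,nl_idx)→8480 …(+2); best=2000 via (A,hash)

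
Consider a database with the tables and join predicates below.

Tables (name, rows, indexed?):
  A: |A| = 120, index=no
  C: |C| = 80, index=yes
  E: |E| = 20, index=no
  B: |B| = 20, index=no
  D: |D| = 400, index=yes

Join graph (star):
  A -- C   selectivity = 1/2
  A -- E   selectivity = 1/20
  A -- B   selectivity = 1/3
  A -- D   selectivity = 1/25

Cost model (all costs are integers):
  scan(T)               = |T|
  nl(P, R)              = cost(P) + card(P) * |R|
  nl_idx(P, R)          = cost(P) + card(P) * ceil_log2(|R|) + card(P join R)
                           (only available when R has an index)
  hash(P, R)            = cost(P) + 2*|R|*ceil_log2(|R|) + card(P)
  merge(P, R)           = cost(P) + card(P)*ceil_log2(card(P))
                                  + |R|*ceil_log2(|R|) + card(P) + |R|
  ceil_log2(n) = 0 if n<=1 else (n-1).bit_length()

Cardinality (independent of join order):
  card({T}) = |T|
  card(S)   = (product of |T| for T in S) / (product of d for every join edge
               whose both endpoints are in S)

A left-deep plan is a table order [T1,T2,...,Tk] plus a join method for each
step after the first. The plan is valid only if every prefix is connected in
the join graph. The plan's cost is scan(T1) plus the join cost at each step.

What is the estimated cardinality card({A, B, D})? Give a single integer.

Tables in S: A(120), B(20), D(400)
Edges inside S: A-B(d=3), A-D(d=25)
numerator = 120 * 20 * 400 = 960000
denominator = 3 * 25 = 75
card(S) = 960000 / 75 = 12800

12800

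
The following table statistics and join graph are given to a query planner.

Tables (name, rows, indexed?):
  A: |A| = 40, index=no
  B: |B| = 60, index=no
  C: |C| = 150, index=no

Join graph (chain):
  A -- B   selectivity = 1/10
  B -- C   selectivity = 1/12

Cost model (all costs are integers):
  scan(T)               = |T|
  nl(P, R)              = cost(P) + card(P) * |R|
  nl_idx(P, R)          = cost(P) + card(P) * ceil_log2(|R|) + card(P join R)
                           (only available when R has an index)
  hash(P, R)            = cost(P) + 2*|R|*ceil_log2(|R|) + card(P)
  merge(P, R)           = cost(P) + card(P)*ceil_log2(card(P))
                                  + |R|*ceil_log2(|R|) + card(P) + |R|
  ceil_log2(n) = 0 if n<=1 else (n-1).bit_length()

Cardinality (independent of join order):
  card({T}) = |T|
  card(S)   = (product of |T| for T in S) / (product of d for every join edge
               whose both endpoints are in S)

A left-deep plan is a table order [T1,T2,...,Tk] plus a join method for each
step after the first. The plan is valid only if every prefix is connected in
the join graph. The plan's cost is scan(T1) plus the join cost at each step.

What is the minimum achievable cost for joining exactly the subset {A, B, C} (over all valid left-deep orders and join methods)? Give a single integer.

2250

Selinger DP over subsets of {A,B,C}:
  {A}: scan cost=40, card=40
  {B}: scan cost=60, card=60
  {C}: scan cost=150, card=150
  {AB}: card=240; try (A,hash)→600, (B,merge)→740, (A,merge)→760, (B,hash)→800, (B,nl)→2440, (A,nl)→2460; best=600 via (A,hash)
  {BC}: card=750; try (B,hash)→1020, (C,merge)→1830, (B,merge)→1920, (C,hash)→2520, (C,nl)→9060, (B,nl)→9150; best=1020 via (B,hash)
  {ABC}: card=3000; try (A,hash)→2250, (C,hash)→3240, (C,merge)→4110, (A,merge)→9550, (A,nl)→31020, (C,nl)→36600; best=2250 via (A,hash)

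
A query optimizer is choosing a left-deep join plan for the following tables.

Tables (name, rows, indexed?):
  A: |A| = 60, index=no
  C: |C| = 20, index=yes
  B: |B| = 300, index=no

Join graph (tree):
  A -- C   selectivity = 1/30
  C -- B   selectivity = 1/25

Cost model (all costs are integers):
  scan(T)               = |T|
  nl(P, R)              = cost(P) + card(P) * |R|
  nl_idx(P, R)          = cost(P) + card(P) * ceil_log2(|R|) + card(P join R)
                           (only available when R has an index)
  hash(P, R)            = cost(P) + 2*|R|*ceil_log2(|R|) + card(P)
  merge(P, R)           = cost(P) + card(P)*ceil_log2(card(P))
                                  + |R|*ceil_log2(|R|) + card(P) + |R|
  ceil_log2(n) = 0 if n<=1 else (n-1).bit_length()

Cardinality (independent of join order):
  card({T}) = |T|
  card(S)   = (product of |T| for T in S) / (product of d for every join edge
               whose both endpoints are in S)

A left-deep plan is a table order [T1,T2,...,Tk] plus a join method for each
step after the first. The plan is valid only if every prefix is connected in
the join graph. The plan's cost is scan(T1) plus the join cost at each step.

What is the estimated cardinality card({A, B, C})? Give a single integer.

480

Tables in S: A(60), B(300), C(20)
Edges inside S: A-C(d=30), C-B(d=25)
numerator = 60 * 300 * 20 = 360000
denominator = 30 * 25 = 750
card(S) = 360000 / 750 = 480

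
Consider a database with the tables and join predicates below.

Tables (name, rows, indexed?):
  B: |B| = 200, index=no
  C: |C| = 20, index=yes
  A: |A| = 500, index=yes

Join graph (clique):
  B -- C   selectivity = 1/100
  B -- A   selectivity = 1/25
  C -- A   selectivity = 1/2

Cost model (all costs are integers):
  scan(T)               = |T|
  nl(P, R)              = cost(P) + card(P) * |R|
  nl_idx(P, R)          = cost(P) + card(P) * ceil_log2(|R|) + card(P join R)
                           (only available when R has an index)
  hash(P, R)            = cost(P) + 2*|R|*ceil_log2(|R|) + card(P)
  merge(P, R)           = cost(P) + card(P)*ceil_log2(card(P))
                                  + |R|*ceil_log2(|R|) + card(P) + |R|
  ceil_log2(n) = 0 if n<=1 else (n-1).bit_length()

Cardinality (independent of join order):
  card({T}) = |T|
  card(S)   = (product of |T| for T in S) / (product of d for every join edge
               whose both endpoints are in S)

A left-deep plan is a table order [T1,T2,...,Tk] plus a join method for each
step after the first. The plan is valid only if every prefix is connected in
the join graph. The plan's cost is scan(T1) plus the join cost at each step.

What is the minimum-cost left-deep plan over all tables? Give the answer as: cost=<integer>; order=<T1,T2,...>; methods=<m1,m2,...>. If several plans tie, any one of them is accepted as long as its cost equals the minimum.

Selinger DP (subsets sized 1..n):
  {B}: scan cost=200, card=200
  {C}: scan cost=20, card=20
  {A}: scan cost=500, card=500
  {BC}: card=40; try (C,hash)→600, (C,nl_idx)→1240, (B,merge)→1940, (C,merge)→2120, (B,hash)→3240, (B,nl)→4020 …(+1); best=600 via (C,hash)
  {AB}: card=4000; try (B,hash)→4200, (A,nl_idx)→6000, (A,merge)→7000, (B,merge)→7300, (A,hash)→9400, (A,nl)→100200 …(+1); best=4200 via (B,hash)
  {AC}: card=5000; try (C,hash)→1200, (A,merge)→5140, (A,nl_idx)→5200, (C,merge)→5620, (C,nl_idx)→8000, (A,hash)→9040 …(+2); best=1200 via (C,hash)
  {ABC}: card=400; try (A,nl_idx)→1360, (A,merge)→5880, (C,hash)→8400, (B,hash)→9400, (A,hash)→9640, (A,nl)→20600 …(+5); best=1360 via (A,nl_idx)

cost=1360; order=B,C,A; methods=hash,nl_idx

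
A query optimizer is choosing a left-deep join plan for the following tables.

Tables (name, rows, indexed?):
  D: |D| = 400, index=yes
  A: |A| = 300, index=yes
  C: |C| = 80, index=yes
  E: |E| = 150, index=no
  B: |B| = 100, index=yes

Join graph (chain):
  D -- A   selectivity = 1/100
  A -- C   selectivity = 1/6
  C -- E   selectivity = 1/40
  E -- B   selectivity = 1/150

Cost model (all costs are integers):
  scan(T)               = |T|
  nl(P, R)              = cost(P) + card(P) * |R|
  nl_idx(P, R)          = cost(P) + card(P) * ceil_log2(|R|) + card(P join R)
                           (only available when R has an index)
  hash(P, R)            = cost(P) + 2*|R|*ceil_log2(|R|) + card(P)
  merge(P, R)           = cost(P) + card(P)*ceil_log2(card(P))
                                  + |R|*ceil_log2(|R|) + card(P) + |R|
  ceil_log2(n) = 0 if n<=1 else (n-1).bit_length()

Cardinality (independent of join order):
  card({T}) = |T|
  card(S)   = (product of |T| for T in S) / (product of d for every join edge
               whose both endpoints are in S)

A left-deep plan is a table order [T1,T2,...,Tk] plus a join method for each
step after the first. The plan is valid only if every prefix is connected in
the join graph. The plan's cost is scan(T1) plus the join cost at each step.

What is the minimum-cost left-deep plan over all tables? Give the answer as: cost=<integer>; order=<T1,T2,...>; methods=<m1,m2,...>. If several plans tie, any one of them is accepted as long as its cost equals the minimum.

cost=24200; order=E,B,C,A,D; methods=nl_idx,nl_idx,merge,hash

Selinger DP (subsets sized 1..n):
  {D}: scan cost=400, card=400
  {A}: scan cost=300, card=300
  {C}: scan cost=80, card=80
  {E}: scan cost=150, card=150
  {B}: scan cost=100, card=100
  {AD}: card=1200; try (D,nl_idx)→4200, (A,nl_idx)→5200, (A,hash)→6200, (D,merge)→7300, (A,merge)→7400, (D,hash)→7800 …(+2); best=4200 via (D,nl_idx)
  {AC}: card=4000; try (C,hash)→1720, (A,merge)→3720, (C,merge)→3940, (A,nl_idx)→4800, (A,hash)→5560, (C,nl_idx)→6400 …(+2); best=1720 via (C,hash)
  {CE}: card=300; try (C,hash)→1420, (C,nl_idx)→1500, (E,merge)→2070, (C,merge)→2140, (E,hash)→2560, (E,nl)→12080 …(+1); best=1420 via (C,hash)
  {BE}: card=100; try (B,nl_idx)→1300, (B,hash)→1700, (E,merge)→2250, (B,merge)→2300, (E,hash)→2600, (E,nl)→15100 …(+1); best=1300 via (B,nl_idx)
  {ACD}: card=16000; try (C,hash)→6520, (D,hash)→12920, (C,merge)→19240, (C,nl_idx)→28600, (D,nl_idx)→53720, (D,merge)→57720 …(+2); best=6520 via (C,hash)
  {ACE}: card=15000; try (A,hash)→7120, (A,merge)→7420, (E,hash)→8120, (A,nl_idx)→19120, (E,merge)→55070, (A,nl)→91420 …(+1); best=7120 via (A,hash)
  {BCE}: card=200; try (C,nl_idx)→2200, (C,hash)→2520, (C,merge)→2740, (B,hash)→3120, (B,nl_idx)→3720, (B,merge)→5220 …(+2); best=2200 via (C,nl_idx)
  {ACDE}: card=60000; try (E,hash)→24920, (D,hash)→29320, (D,nl_idx)→202120, (D,merge)→236120, (E,merge)→247870, (E,nl)→2406520 …(+1); best=24920 via (E,hash)
  {ABCE}: card=10000; try (A,merge)→7000, (A,hash)→7800, (A,nl_idx)→14000, (B,hash)→23520, (A,nl)→62200, (B,nl_idx)→122120 …(+2); best=7000 via (A,merge)
  {ABCDE}: card=40000; try (D,hash)→24200, (B,hash)→86320, (D,nl_idx)→137000, (D,merge)→161000, (B,nl_idx)→484920, (B,merge)→1045720 …(+2); best=24200 via (D,hash)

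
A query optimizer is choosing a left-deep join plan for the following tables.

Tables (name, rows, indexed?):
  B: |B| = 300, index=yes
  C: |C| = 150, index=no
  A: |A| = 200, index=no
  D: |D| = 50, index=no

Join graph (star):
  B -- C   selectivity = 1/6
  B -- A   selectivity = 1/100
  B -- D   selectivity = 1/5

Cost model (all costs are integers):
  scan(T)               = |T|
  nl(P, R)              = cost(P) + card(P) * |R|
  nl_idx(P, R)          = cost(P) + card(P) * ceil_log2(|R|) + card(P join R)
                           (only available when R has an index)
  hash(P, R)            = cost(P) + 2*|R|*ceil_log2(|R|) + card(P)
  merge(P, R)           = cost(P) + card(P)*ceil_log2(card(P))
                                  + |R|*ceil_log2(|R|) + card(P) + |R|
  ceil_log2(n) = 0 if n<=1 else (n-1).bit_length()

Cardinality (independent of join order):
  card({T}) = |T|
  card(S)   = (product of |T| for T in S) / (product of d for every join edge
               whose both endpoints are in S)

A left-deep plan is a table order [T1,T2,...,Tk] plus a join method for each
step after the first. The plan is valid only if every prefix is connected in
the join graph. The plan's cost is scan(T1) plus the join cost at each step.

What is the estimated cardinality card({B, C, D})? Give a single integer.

Tables in S: B(300), C(150), D(50)
Edges inside S: B-C(d=6), B-D(d=5)
numerator = 300 * 150 * 50 = 2250000
denominator = 6 * 5 = 30
card(S) = 2250000 / 30 = 75000

75000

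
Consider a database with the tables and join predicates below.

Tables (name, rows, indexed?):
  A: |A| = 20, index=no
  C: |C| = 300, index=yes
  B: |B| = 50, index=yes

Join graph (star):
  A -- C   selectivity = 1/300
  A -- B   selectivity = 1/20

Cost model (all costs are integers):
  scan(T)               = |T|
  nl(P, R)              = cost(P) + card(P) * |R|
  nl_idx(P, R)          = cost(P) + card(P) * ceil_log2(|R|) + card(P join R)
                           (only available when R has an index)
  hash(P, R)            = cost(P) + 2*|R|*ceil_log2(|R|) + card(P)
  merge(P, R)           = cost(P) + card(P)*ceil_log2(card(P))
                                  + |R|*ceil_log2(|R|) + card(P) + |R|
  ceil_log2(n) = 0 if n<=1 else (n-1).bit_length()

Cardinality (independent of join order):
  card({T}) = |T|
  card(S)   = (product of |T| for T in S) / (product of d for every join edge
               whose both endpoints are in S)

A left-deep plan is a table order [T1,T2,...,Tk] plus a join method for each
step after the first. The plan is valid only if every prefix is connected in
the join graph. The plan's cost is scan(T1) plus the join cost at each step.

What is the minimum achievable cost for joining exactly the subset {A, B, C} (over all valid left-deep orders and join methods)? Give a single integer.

Selinger DP over subsets of {A,B,C}:
  {A}: scan cost=20, card=20
  {C}: scan cost=300, card=300
  {B}: scan cost=50, card=50
  {AC}: card=20; try (C,nl_idx)→220, (A,hash)→800, (C,merge)→3140, (A,merge)→3420, (C,hash)→5440, (C,nl)→6020 …(+1); best=220 via (C,nl_idx)
  {AB}: card=50; try (B,nl_idx)→190, (A,hash)→300, (B,merge)→490, (A,merge)→520, (B,hash)→640, (B,nl)→1020 …(+1); best=190 via (B,nl_idx)
  {ABC}: card=50; try (B,nl_idx)→390, (C,nl_idx)→690, (B,merge)→690, (B,hash)→840, (B,nl)→1220, (C,merge)→3540 …(+2); best=390 via (B,nl_idx)

390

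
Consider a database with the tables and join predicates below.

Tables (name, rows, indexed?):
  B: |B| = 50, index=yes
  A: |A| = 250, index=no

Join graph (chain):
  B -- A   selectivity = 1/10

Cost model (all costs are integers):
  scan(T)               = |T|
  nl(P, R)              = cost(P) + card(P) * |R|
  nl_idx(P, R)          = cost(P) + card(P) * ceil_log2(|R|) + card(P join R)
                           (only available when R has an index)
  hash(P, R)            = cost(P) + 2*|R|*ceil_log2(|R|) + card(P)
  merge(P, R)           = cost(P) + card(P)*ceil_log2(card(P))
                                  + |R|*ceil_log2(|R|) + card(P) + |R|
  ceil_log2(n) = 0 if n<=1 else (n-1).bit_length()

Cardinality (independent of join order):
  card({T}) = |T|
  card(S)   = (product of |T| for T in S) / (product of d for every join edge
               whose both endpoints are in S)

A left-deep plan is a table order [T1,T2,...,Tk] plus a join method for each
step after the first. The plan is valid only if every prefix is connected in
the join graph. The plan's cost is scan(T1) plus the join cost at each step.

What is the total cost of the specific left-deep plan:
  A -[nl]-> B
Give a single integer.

12750

step 1: scan A: cost=250, card=250
step 2: join B via nl
    card(P join B) = 250*50/(10) = 1250
    cost = 250 + 250*50 = 12750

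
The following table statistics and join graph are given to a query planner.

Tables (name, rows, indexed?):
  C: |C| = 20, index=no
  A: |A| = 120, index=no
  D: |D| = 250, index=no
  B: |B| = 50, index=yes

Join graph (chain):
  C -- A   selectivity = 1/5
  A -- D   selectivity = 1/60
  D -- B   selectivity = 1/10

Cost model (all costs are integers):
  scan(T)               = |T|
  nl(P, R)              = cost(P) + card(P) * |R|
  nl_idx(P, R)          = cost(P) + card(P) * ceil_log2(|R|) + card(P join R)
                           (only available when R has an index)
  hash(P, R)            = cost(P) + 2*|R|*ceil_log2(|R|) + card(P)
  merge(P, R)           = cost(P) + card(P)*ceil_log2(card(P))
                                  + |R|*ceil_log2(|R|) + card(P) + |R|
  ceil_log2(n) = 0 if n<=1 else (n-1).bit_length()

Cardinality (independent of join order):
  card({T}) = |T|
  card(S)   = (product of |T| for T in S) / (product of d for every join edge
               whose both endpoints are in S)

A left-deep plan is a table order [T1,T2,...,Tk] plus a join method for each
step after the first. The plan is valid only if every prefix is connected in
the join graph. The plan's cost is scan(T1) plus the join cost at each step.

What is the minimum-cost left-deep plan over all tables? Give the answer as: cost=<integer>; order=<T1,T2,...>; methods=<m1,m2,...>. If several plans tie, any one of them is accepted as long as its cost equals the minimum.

Selinger DP (subsets sized 1..n):
  {C}: scan cost=20, card=20
  {A}: scan cost=120, card=120
  {D}: scan cost=250, card=250
  {B}: scan cost=50, card=50
  {AC}: card=480; try (C,hash)→440, (A,merge)→1100, (C,merge)→1200, (A,hash)→1720, (A,nl)→2420, (C,nl)→2520; best=440 via (C,hash)
  {AD}: card=500; try (A,hash)→2180, (D,merge)→3330, (A,merge)→3460, (D,hash)→4240, (D,nl)→30120, (A,nl)→30250; best=2180 via (A,hash)
  {BD}: card=1250; try (B,hash)→1100, (D,merge)→2650, (B,merge)→2850, (B,nl_idx)→3000, (D,hash)→4100, (D,nl)→12550 …(+1); best=1100 via (B,hash)
  {ACD}: card=2000; try (C,hash)→2880, (D,hash)→4920, (C,merge)→7300, (D,merge)→7490, (C,nl)→12180, (D,nl)→120440; best=2880 via (C,hash)
  {ABD}: card=2500; try (B,hash)→3280, (A,hash)→4030, (B,merge)→7530, (B,nl_idx)→7680, (A,merge)→17060, (B,nl)→27180 …(+1); best=3280 via (B,hash)
  {ABCD}: card=10000; try (B,hash)→5480, (C,hash)→5980, (B,nl_idx)→24880, (B,merge)→27230, (C,merge)→35900, (C,nl)→53280 …(+1); best=5480 via (B,hash)

cost=5480; order=D,A,C,B; methods=hash,hash,hash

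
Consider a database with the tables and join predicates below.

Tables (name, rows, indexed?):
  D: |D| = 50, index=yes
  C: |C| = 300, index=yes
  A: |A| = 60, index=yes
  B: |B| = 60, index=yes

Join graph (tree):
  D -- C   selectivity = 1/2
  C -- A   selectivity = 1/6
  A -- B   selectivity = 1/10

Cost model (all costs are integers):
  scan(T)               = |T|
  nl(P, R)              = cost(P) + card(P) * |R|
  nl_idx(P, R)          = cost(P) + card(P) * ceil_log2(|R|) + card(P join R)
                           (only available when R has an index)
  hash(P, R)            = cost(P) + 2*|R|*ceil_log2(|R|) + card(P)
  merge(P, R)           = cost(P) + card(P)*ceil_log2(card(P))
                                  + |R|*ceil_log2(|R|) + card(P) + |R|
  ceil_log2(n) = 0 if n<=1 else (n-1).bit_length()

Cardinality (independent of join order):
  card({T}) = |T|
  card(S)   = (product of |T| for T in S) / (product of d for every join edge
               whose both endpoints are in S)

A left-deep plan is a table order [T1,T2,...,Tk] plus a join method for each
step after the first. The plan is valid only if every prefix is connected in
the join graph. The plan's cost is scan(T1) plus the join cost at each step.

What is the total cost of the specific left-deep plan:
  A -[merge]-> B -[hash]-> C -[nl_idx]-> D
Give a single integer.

step 1: scan A: cost=60, card=60
step 2: join B via merge
    card(P join B) = 60*60/(10) = 360
    cost = 60 + 60*6 + 60*6 + 60 + 60 = 900
step 3: join C via hash
    card(P join C) = 360*300/(6) = 18000
    cost = 900 + 2*300*9 + 360 = 6660
step 4: join D via nl_idx
    card(P join D) = 18000*50/(2) = 450000
    cost = 6660 + 18000*6 + 450000 = 564660

564660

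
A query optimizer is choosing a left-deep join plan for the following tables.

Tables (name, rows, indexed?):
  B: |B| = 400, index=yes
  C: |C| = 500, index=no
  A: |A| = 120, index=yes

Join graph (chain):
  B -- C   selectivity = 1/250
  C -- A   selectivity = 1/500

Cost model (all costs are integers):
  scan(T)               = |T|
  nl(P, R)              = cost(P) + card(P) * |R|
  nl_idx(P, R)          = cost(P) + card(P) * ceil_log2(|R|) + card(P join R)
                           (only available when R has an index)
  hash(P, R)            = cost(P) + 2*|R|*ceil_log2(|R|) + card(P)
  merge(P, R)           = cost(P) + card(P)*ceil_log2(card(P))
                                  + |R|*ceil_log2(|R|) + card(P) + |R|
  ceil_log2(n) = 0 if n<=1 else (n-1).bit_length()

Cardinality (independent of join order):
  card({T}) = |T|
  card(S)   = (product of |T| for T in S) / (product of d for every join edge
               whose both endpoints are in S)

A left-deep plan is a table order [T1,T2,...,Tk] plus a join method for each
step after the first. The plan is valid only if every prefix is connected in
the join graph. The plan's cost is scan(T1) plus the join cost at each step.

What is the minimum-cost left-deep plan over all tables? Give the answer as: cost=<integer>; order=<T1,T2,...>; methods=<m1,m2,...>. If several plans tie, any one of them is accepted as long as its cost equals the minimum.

Selinger DP (subsets sized 1..n):
  {B}: scan cost=400, card=400
  {C}: scan cost=500, card=500
  {A}: scan cost=120, card=120
  {BC}: card=800; try (B,nl_idx)→5800, (B,hash)→8200, (C,merge)→9400, (B,merge)→9500, (C,hash)→9800, (C,nl)→200400 …(+1); best=5800 via (B,nl_idx)
  {AC}: card=120; try (A,hash)→2680, (A,nl_idx)→4120, (C,merge)→6080, (A,merge)→6460, (C,hash)→9240, (C,nl)→60120 …(+1); best=2680 via (A,hash)
  {ABC}: card=192; try (B,nl_idx)→3952, (B,merge)→7640, (A,hash)→8280, (B,hash)→10000, (A,nl_idx)→11592, (A,merge)→15560 …(+2); best=3952 via (B,nl_idx)

cost=3952; order=C,A,B; methods=hash,nl_idx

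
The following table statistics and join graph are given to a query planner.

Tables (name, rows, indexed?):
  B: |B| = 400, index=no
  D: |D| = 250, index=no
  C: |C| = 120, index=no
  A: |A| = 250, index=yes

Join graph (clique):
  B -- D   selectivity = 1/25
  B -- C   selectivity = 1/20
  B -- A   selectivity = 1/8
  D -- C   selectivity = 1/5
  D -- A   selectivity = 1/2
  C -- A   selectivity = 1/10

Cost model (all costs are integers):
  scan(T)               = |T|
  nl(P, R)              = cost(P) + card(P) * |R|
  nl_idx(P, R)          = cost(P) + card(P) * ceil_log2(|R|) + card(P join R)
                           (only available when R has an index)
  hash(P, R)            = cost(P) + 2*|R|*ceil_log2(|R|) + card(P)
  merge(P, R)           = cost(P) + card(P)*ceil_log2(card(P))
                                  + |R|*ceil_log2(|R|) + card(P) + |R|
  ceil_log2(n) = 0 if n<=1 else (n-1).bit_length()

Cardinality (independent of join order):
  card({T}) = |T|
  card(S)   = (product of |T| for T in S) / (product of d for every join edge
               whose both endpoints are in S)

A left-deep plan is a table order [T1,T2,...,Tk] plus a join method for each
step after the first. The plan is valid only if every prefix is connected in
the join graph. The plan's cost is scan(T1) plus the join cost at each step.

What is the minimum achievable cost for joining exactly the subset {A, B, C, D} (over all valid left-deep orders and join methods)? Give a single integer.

Selinger DP over subsets of {A,B,C,D}:
  {B}: scan cost=400, card=400
  {D}: scan cost=250, card=250
  {C}: scan cost=120, card=120
  {A}: scan cost=250, card=250
  {BD}: card=4000; try (D,hash)→4800, (B,merge)→6500, (D,merge)→6650, (B,hash)→7700, (B,nl)→100250, (D,nl)→100400; best=4800 via (D,hash)
  {BC}: card=2400; try (C,hash)→2480, (B,merge)→5080, (C,merge)→5360, (B,hash)→7440, (B,nl)→48120, (C,nl)→48400; best=2480 via (C,hash)
  {AB}: card=12500; try (A,hash)→4800, (B,merge)→6500, (A,merge)→6650, (B,hash)→7700, (A,nl_idx)→16100, (B,nl)→100250 …(+1); best=4800 via (A,hash)
  {CD}: card=6000; try (C,hash)→2180, (D,merge)→3330, (C,merge)→3460, (D,hash)→4240, (D,nl)→30120, (C,nl)→30250; best=2180 via (C,hash)
  {AD}: card=31250; try (D,hash)→4500, (A,hash)→4500, (D,merge)→4750, (A,merge)→4750, (A,nl_idx)→33500, (D,nl)→62750 …(+1); best=4500 via (D,hash)
  {AC}: card=3000; try (C,hash)→2180, (A,merge)→3330, (C,merge)→3460, (A,nl_idx)→4080, (A,hash)→4240, (A,nl)→30120 …(+1); best=2180 via (C,hash)
  {BCD}: card=4800; try (D,hash)→8880, (C,hash)→10480, (B,hash)→15380, (D,merge)→35930, (C,merge)→57760, (B,merge)→90180 …(+3); best=8880 via (D,hash)
  {ABD}: card=62500; try (A,hash)→12800, (D,hash)→21300, (B,hash)→42950, (A,merge)→59050, (A,nl_idx)→99300, (D,merge)→194550 …(+4); best=12800 via (A,hash)
  {ABC}: card=7500; try (A,hash)→8880, (B,hash)→12380, (C,hash)→18980, (A,nl_idx)→29180, (A,merge)→35930, (B,merge)→45180 …(+4); best=8880 via (A,hash)
  {ACD}: card=75000; try (D,hash)→9180, (A,hash)→12180, (C,hash)→37430, (D,merge)→43430, (A,merge)→88430, (A,nl_idx)→125180 …(+4); best=9180 via (D,hash)
  {ABCD}: card=7500; try (A,hash)→17680, (D,hash)→20380, (A,nl_idx)→54780, (C,hash)→76980, (A,merge)→78330, (B,hash)→91380 …(+7); best=17680 via (A,hash)

17680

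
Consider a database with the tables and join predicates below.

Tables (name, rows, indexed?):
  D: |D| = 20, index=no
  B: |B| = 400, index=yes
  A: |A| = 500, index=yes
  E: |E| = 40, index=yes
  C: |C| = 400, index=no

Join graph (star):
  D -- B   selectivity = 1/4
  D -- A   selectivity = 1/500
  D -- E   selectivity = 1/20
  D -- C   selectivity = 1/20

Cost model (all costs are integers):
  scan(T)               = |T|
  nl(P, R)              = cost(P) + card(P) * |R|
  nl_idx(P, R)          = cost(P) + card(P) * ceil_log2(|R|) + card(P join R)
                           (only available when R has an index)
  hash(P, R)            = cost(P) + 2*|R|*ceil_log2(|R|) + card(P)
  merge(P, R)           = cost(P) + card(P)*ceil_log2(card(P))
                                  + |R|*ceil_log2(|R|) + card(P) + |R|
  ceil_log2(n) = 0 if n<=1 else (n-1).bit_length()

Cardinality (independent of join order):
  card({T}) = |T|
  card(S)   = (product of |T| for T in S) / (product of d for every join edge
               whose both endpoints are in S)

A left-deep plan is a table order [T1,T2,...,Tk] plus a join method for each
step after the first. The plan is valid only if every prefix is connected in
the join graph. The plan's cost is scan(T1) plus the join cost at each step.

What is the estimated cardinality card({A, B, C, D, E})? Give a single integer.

Tables in S: A(500), B(400), C(400), D(20), E(40)
Edges inside S: D-B(d=4), D-A(d=500), D-E(d=20), D-C(d=20)
numerator = 500 * 400 * 400 * 20 * 40 = 64000000000
denominator = 4 * 500 * 20 * 20 = 800000
card(S) = 64000000000 / 800000 = 80000

80000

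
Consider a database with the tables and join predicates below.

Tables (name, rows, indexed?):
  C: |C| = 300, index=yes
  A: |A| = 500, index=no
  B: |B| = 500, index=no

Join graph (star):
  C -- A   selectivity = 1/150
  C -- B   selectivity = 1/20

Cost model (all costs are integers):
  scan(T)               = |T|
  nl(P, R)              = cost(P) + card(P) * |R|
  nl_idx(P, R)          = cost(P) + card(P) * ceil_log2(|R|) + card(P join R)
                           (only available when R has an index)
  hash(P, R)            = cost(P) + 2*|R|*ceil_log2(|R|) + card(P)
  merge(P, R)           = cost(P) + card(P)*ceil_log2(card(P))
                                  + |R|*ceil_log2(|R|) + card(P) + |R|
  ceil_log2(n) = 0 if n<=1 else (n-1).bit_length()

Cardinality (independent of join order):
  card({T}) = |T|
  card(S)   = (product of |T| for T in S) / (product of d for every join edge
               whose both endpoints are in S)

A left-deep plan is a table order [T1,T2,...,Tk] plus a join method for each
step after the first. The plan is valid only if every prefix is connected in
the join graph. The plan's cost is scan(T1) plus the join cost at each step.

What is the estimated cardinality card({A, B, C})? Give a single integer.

Tables in S: A(500), B(500), C(300)
Edges inside S: C-A(d=150), C-B(d=20)
numerator = 500 * 500 * 300 = 75000000
denominator = 150 * 20 = 3000
card(S) = 75000000 / 3000 = 25000

25000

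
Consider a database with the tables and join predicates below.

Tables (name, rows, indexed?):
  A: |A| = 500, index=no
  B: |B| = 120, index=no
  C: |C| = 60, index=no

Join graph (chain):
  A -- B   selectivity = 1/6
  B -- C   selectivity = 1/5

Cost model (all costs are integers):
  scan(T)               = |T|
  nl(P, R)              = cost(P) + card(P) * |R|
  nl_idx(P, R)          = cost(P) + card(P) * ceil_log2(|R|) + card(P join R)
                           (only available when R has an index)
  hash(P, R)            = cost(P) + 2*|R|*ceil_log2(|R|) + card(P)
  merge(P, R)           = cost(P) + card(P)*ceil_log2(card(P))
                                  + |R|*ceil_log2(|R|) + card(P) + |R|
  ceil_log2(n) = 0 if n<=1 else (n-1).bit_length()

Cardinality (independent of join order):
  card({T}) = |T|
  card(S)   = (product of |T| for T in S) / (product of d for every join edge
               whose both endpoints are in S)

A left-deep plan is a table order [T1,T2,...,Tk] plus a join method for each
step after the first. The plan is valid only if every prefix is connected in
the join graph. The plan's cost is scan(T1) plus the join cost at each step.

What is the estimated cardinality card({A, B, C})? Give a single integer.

120000

Tables in S: A(500), B(120), C(60)
Edges inside S: A-B(d=6), B-C(d=5)
numerator = 500 * 120 * 60 = 3600000
denominator = 6 * 5 = 30
card(S) = 3600000 / 30 = 120000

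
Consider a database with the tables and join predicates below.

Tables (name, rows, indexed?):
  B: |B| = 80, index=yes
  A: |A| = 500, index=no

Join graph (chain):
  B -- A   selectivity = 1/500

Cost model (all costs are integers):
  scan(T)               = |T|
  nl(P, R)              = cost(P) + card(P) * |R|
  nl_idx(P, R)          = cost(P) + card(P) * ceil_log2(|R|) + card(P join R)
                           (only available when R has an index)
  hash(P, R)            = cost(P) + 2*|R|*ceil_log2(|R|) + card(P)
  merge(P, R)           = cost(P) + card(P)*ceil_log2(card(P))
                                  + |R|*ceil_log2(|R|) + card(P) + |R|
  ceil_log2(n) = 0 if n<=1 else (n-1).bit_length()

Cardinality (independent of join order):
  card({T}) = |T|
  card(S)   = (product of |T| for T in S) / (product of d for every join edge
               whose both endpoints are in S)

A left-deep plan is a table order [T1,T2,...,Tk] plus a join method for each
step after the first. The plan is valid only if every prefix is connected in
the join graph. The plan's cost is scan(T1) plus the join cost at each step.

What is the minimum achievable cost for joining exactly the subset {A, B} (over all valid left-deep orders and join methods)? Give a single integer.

Selinger DP over subsets of {A,B}:
  {B}: scan cost=80, card=80
  {A}: scan cost=500, card=500
  {AB}: card=80; try (B,hash)→2120, (B,nl_idx)→4080, (A,merge)→5720, (B,merge)→6140, (A,hash)→9160, (A,nl)→40080 …(+1); best=2120 via (B,hash)

2120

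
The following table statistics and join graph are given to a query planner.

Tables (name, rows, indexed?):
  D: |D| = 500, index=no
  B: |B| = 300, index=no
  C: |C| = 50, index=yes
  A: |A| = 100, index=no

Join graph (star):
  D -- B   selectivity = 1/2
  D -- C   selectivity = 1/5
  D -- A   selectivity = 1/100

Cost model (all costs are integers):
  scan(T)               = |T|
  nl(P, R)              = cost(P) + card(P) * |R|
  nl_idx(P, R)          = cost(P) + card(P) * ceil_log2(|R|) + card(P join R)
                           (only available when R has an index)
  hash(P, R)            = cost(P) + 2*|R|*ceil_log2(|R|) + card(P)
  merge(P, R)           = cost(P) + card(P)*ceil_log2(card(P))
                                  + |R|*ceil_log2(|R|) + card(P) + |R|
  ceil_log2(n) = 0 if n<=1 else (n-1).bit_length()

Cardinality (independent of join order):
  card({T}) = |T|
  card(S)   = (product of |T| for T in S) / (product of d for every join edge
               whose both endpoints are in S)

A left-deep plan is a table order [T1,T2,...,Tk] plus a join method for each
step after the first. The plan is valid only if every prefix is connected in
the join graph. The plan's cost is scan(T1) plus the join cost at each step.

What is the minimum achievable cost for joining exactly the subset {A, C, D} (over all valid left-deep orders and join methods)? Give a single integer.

Selinger DP over subsets of {A,C,D}:
  {D}: scan cost=500, card=500
  {C}: scan cost=50, card=50
  {A}: scan cost=100, card=100
  {CD}: card=5000; try (C,hash)→1600, (D,merge)→5400, (C,merge)→5850, (C,nl_idx)→8500, (D,hash)→9100, (D,nl)→25050 …(+1); best=1600 via (C,hash)
  {AD}: card=500; try (A,hash)→2400, (D,merge)→5900, (A,merge)→6300, (D,hash)→9200, (D,nl)→50100, (A,nl)→50500; best=2400 via (A,hash)
  {ACD}: card=5000; try (C,hash)→3500, (C,merge)→7750, (A,hash)→8000, (C,nl_idx)→10400, (C,nl)→27400, (A,merge)→72400 …(+1); best=3500 via (C,hash)

3500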